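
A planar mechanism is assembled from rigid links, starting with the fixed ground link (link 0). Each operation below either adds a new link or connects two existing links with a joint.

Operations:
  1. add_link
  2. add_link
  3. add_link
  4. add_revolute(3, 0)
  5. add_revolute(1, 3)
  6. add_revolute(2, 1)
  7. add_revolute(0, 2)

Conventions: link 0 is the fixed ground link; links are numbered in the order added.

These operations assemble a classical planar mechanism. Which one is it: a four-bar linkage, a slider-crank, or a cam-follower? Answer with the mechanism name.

links: 4 (incl. ground); joints: 4 revolute, 0 prismatic, 0 higher (cam) pair, forming one closed loop
4 links in a single 4R loop → four-bar linkage

four-bar linkage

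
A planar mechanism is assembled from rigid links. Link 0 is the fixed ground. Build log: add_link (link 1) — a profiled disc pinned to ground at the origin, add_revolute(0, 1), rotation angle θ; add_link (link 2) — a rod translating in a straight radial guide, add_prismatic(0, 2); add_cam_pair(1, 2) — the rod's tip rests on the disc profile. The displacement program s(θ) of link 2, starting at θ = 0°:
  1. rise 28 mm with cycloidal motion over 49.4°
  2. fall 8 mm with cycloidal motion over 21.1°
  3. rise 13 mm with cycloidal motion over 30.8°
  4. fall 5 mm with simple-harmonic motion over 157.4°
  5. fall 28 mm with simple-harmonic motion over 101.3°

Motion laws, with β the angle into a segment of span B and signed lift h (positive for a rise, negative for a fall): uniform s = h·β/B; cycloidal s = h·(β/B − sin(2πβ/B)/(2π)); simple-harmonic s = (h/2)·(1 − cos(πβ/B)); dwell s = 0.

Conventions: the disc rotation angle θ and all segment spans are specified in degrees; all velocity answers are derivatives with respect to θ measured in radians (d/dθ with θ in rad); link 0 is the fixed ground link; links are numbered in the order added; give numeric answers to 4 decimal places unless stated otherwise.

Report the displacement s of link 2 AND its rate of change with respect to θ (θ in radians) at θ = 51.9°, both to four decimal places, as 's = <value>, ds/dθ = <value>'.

seg 1 [0°–49.4°] cycloidal, h=28: full span → s += 28 → s = 28.0000
seg 2 [49.4°–70.5°] cycloidal, h=-8: θ=51.9° here. β=2.5, B=21.1. -8·(0.1185 − sin(2π·0.1185)/(2π)) = -0.0852 → s = 27.9148
velocity in seg [49.4°–70.5°] (cycloidal), θ in radians: β = 2.5° = 0.0436 rad, B = 21.1° = 0.3683 rad; ds/dθ = (h/B)(1 − cos(2πβ/B)) = ((-8)/0.3683)(1 − cos(2π·0.1185)) = -5.746772 mm/rad

s = 27.9148, ds/dθ = -5.7468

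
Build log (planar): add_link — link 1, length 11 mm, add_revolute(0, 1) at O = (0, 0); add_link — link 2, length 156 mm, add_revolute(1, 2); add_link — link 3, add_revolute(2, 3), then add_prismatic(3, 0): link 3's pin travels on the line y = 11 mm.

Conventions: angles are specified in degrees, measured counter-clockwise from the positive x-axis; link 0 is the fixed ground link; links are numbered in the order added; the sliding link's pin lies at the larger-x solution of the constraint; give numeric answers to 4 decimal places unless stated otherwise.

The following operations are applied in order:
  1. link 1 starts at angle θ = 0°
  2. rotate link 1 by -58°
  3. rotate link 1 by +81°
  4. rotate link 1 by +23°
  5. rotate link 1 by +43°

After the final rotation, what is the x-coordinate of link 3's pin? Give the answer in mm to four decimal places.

geometry: r = 11 mm, L = 156 mm, e = 11 mm; θ starts at 0°
rotate link 1 by -58°: θ ← 0° -58° = -58°
rotate link 1 by +81°: θ ← -58° +81° = 23°
rotate link 1 by +23°: θ ← 23° +23° = 46°
rotate link 1 by +43°: θ ← 46° +43° = 89°
crank pin P = (r cos θ, r sin θ) = (0.191976, 10.998325)
h = r sin θ − e = 10.998325 − 11 = -0.001675
x = r cos θ + √(L² − h²) = 0.191976 + 156.000000 = 156.191976

156.1920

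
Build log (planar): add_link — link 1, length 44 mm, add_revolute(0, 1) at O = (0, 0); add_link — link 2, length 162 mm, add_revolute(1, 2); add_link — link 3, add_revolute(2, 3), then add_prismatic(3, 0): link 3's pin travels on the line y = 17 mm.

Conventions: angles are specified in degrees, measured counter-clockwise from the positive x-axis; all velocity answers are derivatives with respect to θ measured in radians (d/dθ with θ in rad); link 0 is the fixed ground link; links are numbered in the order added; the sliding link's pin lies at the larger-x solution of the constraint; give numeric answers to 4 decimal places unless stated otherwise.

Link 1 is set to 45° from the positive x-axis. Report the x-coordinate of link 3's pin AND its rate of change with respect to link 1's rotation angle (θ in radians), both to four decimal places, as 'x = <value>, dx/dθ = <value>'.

geometry: r = 44 mm, L = 162 mm, e = 17 mm
crank pin P = (r cos θ, r sin θ) = (31.112698, 31.112698)
h = r sin θ − e = 31.112698 − 17 = 14.112698
x = r cos θ + √(L² − h²) = 31.112698 + 161.384112 = 192.496811
dx/dθ = −r sin θ − h·r cos θ/√(L² − h²) (θ in radians; h = 14.112698) = -33.833438

x = 192.4968, dx/dθ = -33.8334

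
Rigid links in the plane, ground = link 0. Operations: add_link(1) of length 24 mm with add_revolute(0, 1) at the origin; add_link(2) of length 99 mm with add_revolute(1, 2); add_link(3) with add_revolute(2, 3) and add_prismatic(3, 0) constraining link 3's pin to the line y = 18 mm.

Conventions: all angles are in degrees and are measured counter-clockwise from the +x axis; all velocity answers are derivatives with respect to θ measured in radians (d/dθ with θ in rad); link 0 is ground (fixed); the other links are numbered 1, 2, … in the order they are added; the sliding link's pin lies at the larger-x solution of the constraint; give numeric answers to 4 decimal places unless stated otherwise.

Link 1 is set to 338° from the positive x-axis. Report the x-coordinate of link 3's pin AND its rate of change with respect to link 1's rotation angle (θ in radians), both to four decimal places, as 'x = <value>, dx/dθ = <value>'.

geometry: r = 24 mm, L = 99 mm, e = 18 mm
crank pin P = (r cos θ, r sin θ) = (22.252413, -8.990558)
h = r sin θ − e = -8.990558 − 18 = -26.990558
x = r cos θ + √(L² − h²) = 22.252413 + 95.249723 = 117.502136
dx/dθ = −r sin θ − h·r cos θ/√(L² − h²) (θ in radians; h = -26.990558) = 15.296141

x = 117.5021, dx/dθ = 15.2961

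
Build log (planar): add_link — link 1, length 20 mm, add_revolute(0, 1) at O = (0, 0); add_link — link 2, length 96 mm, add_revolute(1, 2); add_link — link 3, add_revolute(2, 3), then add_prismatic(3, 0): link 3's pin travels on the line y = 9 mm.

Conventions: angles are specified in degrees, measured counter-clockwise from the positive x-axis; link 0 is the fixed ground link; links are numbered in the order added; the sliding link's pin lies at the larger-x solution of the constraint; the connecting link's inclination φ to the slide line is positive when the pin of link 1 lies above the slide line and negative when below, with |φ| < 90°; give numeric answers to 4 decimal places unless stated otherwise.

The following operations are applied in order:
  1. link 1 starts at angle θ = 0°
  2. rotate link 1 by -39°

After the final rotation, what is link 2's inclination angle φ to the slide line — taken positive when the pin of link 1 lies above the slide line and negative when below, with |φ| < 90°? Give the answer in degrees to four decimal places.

geometry: r = 20 mm, L = 96 mm, e = 9 mm; θ starts at 0°
rotate link 1 by -39°: θ ← 0° -39° = -39°
h = r sin θ − e = -12.586408 − 9 = -21.586408
sin φ = h / L = -21.586408 / 96 = -0.22485841
φ = arcsin(-0.22485841) = -12.994553°

-12.9946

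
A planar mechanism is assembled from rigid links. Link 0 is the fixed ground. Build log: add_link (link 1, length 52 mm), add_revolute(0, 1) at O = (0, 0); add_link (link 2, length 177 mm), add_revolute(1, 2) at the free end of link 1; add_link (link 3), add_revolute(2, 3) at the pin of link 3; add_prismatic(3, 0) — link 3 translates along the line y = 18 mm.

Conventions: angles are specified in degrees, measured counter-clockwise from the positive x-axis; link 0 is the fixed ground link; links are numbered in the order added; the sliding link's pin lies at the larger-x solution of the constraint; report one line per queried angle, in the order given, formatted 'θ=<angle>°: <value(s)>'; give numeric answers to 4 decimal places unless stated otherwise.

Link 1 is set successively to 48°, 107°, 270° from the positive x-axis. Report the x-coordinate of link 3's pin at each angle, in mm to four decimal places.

geometry: r = 52 mm, L = 177 mm, e = 18 mm
θ=48°: crank pin P = (r cos θ, r sin θ) = (34.794792, 38.643531)
θ=48°: h = r sin θ − e = 38.643531 − 18 = 20.643531
θ=48°: x = r cos θ + √(L² − h²) = 34.794792 + 175.792049 = 210.586841
θ=107°: crank pin P = (r cos θ, r sin θ) = (-15.203329, 49.727847)
θ=107°: h = r sin θ − e = 49.727847 − 18 = 31.727847
θ=107°: x = r cos θ + √(L² − h²) = -15.203329 + 174.133121 = 158.929792
θ=270°: crank pin P = (r cos θ, r sin θ) = (-0.000000, -52.000000)
θ=270°: h = r sin θ − e = -52.000000 − 18 = -70.000000
θ=270°: x = r cos θ + √(L² − h²) = -0.000000 + 162.569985 = 162.569985

θ=48°: 210.5868
θ=107°: 158.9298
θ=270°: 162.5700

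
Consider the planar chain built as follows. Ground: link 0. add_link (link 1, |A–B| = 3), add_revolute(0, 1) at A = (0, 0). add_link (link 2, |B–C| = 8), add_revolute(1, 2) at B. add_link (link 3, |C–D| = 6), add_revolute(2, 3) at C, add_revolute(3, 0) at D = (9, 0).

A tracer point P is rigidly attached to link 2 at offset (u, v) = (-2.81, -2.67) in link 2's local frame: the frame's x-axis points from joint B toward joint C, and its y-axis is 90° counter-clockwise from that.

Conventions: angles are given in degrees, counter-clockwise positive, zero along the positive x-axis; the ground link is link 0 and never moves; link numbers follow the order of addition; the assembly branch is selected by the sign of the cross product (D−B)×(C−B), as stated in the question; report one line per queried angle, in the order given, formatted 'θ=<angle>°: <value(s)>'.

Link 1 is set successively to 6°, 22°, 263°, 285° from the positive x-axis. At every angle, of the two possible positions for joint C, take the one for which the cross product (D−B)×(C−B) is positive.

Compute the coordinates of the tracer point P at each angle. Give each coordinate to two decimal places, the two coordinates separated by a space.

A=(0,0), D=(9.00,0)
θ=6°: B = A + 3.00·(cos6°, sin6°) = (2.9836, 0.3136)
θ=6°: |BD| = 6.0246
θ=6°: circle(B,8.00) ∩ circle(D,6.00): a=5.3361, h=5.9604
θ=6°:   candidates: C₊=(8.6227,5.9881) cross=35.909; C₋=(8.0022,-5.9165) cross=-35.909
θ=6°:   branch + wants cross > 0 → take C=(8.6227,5.9881) (cross=35.909)
θ=6°: ex = (C−B)/|BC| = (0.7049,0.7093); ey = (-0.7093,0.7049)
θ=6°: P = B + -2.81·ex + -2.67·ey = (2.8967,-3.5617)
θ=22°: B = A + 3.00·(cos22°, sin22°) = (2.7816, 1.1238)
θ=22°: |BD| = 6.3192
θ=22°: circle(B,8.00) ∩ circle(D,6.00): a=5.3751, h=5.9253
θ=22°:   candidates: C₊=(9.1247,5.9987) cross=37.443; C₋=(7.0172,-5.6629) cross=-37.443
θ=22°:   branch + wants cross > 0 → take C=(9.1247,5.9987) (cross=37.443)
θ=22°: ex = (C−B)/|BC| = (0.7929,0.6094); ey = (-0.6094,0.7929)
θ=22°: P = B + -2.81·ex + -2.67·ey = (2.1805,-2.7055)
θ=263°: B = A + 3.00·(cos263°, sin263°) = (-0.3656, -2.9776)
θ=263°: |BD| = 9.8276
θ=263°: circle(B,8.00) ∩ circle(D,6.00): a=6.3383, h=4.8811
θ=263°:   candidates: C₊=(4.1959,3.5945) cross=47.970; C₋=(7.1537,-5.7089) cross=-47.970
θ=263°:   branch + wants cross > 0 → take C=(4.1959,3.5945) (cross=47.970)
θ=263°: ex = (C−B)/|BC| = (0.5702,0.8215); ey = (-0.8215,0.5702)
θ=263°: P = B + -2.81·ex + -2.67·ey = (0.2256,-6.8085)
θ=285°: B = A + 3.00·(cos285°, sin285°) = (0.7765, -2.8978)
θ=285°: |BD| = 8.7192
θ=285°: circle(B,8.00) ∩ circle(D,6.00): a=5.9652, h=5.3307
θ=285°:   candidates: C₊=(4.6310,4.1124) cross=46.479; C₋=(8.1742,-5.9429) cross=-46.479
θ=285°:   branch + wants cross > 0 → take C=(4.6310,4.1124) (cross=46.479)
θ=285°: ex = (C−B)/|BC| = (0.4818,0.8763); ey = (-0.8763,0.4818)
θ=285°: P = B + -2.81·ex + -2.67·ey = (1.7622,-6.6466)

θ=6°: 2.90 -3.56
θ=22°: 2.18 -2.71
θ=263°: 0.23 -6.81
θ=285°: 1.76 -6.65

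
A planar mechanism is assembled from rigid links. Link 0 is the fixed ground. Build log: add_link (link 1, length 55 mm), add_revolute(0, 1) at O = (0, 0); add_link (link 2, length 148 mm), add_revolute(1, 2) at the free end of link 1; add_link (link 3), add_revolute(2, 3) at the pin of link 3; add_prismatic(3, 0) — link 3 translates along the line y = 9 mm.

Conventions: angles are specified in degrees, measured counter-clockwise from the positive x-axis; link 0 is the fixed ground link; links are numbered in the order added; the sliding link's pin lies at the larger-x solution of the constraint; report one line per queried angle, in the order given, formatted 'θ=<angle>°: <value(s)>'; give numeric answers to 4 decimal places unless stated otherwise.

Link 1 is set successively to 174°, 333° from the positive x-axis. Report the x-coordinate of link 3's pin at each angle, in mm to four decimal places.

geometry: r = 55 mm, L = 148 mm, e = 9 mm
θ=174°: crank pin P = (r cos θ, r sin θ) = (-54.698704, 5.749065)
θ=174°: h = r sin θ − e = 5.749065 − 9 = -3.250935
θ=174°: x = r cos θ + √(L² − h²) = -54.698704 + 147.964291 = 93.265587
θ=333°: crank pin P = (r cos θ, r sin θ) = (49.005359, -24.969477)
θ=333°: h = r sin θ − e = -24.969477 − 9 = -33.969477
θ=333°: x = r cos θ + √(L² − h²) = 49.005359 + 144.048862 = 193.054221

θ=174°: 93.2656
θ=333°: 193.0542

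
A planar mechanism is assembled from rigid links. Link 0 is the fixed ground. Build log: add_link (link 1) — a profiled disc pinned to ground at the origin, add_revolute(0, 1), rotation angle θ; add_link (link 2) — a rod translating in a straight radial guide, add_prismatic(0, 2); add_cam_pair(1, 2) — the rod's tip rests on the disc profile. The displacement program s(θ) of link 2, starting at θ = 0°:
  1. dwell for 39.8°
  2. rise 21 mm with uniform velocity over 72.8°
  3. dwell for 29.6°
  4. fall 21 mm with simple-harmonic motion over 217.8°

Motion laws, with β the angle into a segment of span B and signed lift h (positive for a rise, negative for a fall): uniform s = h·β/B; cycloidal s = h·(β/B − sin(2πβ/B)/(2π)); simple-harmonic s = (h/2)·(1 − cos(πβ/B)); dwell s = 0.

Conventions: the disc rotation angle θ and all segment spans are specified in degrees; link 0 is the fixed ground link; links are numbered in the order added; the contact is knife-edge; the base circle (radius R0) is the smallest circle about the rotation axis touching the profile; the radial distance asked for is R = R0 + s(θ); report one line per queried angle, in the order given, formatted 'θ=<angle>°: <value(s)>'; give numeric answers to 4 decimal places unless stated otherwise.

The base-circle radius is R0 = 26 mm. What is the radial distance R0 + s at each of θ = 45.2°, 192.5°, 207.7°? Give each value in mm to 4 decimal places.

seg 1 [0°–39.8°] dwell: s stays 0.0000
seg 2 [39.8°–112.6°] uniform, h=21: θ=45.2° here. β=5.4, B=72.8. 21·5.4/72.8 = 1.5577 → s = 1.5577
seg 2 [39.8°–112.6°] uniform, h=21: full span → s += 21 → s = 21.0000
seg 3 [112.6°–142.2°] dwell: s stays 21.0000
seg 4 [142.2°–360°] simple-harmonic, h=-21: θ=192.5° here. β=50.3, B=217.8. -21/2·(1 − cos(π·0.2309)) = -2.6445 → s = 18.3555
seg 4 [142.2°–360°] simple-harmonic, h=-21: θ=207.7° here. β=65.5, B=217.8. -21/2·(1 − cos(π·0.3007)) = -4.3479 → s = 16.6521
θ=45.2°: R = R0 + s = 26 + 1.5577 = 27.5577
θ=192.5°: R = R0 + s = 26 + 18.3555 = 44.3555
θ=207.7°: R = R0 + s = 26 + 16.6521 = 42.6521

θ=45.2°: 27.5577
θ=192.5°: 44.3555
θ=207.7°: 42.6521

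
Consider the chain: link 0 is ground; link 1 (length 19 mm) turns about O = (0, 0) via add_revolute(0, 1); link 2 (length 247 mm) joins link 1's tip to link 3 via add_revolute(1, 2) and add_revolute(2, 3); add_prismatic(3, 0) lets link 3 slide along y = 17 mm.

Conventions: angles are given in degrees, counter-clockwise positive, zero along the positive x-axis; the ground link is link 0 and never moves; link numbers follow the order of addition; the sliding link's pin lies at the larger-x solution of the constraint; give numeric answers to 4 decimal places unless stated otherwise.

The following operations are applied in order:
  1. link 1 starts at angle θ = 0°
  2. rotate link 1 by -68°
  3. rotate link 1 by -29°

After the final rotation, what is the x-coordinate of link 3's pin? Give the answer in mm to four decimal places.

geometry: r = 19 mm, L = 247 mm, e = 17 mm; θ starts at 0°
rotate link 1 by -68°: θ ← 0° -68° = -68°
rotate link 1 by -29°: θ ← -68° -29° = -97°
crank pin P = (r cos θ, r sin θ) = (-2.315518, -18.858377)
h = r sin θ − e = -18.858377 − 17 = -35.858377
x = r cos θ + √(L² − h²) = -2.315518 + 244.383258 = 242.067741

242.0677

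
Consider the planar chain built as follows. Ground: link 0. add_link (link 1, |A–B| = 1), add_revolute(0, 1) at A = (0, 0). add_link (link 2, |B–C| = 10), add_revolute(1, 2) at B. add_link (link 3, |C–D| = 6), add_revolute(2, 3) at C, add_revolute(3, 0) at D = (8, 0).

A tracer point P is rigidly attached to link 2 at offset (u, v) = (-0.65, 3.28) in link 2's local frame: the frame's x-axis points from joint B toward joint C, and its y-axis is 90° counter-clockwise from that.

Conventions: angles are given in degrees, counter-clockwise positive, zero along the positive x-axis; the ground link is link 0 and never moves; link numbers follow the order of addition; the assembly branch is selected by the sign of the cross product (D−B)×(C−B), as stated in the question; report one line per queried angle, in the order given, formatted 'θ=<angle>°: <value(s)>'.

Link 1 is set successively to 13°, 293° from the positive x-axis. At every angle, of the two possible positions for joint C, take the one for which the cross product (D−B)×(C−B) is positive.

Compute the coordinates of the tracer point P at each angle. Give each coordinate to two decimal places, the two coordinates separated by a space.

A=(0,0), D=(8.00,0)
θ=13°: B = A + 1.00·(cos13°, sin13°) = (0.9744, 0.2250)
θ=13°: |BD| = 7.0292
θ=13°: circle(B,10.00) ∩ circle(D,6.00): a=8.0670, h=5.9096
θ=13°:   candidates: C₊=(9.2264,5.8733) cross=41.540; C₋=(8.8482,-5.9398) cross=-41.540
θ=13°:   branch + wants cross > 0 → take C=(9.2264,5.8733) (cross=41.540)
θ=13°: ex = (C−B)/|BC| = (0.8252,0.5648); ey = (-0.5648,0.8252)
θ=13°: P = B + -0.65·ex + 3.28·ey = (-1.4147,2.5645)
θ=293°: B = A + 1.00·(cos293°, sin293°) = (0.3907, -0.9205)
θ=293°: |BD| = 7.6647
θ=293°: circle(B,10.00) ∩ circle(D,6.00): a=8.0073, h=5.9902
θ=293°:   candidates: C₊=(7.6207,5.9880) cross=45.913; C₋=(9.0595,-5.9057) cross=-45.913
θ=293°:   branch + wants cross > 0 → take C=(7.6207,5.9880) (cross=45.913)
θ=293°: ex = (C−B)/|BC| = (0.7230,0.6909); ey = (-0.6909,0.7230)
θ=293°: P = B + -0.65·ex + 3.28·ey = (-2.3452,1.0019)

θ=13°: -1.41 2.56
θ=293°: -2.35 1.00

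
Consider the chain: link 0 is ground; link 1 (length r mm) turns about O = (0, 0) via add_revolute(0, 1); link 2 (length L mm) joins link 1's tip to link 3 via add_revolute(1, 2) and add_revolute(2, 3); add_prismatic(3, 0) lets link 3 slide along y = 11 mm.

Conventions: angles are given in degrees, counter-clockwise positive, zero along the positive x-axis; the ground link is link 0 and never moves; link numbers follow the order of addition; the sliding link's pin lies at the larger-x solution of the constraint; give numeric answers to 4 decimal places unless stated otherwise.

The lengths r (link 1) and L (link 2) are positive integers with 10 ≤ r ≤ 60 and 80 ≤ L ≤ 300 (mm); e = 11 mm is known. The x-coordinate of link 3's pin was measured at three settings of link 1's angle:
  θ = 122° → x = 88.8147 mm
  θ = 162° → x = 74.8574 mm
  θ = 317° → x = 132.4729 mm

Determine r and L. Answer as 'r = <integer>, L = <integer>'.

constraint per measurement: (x − r cos θ)² + (r sin θ − e)² = L²
subtracting the θ₁ and θ₂ equations cancels the r² and L² terms:
r = (x₁² − x₂²) / (2[(x₁cos θ₁ + e sin θ₁) − (x₂cos θ₂ + e sin θ₂)]) = 37.9998 → r = 38
L² = (x₁ − r cos θ₁)² + (r sin θ₁ − e)² = 12320.9939 → L = 111.0000 → L = 111
check at θ₃=317°: x = 132.4729 (printed 132.4729) ✓

r = 38, L = 111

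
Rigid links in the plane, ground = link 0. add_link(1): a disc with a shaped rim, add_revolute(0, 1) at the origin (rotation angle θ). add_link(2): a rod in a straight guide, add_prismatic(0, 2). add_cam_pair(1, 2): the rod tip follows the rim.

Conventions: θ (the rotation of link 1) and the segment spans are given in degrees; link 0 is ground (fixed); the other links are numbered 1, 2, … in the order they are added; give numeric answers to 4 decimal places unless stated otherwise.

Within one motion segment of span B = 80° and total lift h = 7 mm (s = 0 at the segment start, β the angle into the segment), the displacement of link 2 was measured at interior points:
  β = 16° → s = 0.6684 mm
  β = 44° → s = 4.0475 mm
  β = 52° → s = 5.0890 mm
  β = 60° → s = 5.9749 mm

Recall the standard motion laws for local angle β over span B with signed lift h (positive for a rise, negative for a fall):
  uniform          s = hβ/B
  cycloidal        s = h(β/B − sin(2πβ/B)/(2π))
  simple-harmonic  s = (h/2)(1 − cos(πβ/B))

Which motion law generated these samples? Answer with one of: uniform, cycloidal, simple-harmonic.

candidates at β/B = r: uniform s = h·r (linear in β); cycloidal s = h·(r − sin(2πr)/(2π)); simple-harmonic s = (h/2)(1 − cos(πr))
β=16°: printed 0.6684 | uniform 1.4000, cycloidal 0.3404, simple-harmonic 0.6684
β=44°: printed 4.0475 | uniform 3.8500, cycloidal 4.1943, simple-harmonic 4.0475
β=52°: printed 5.0890 | uniform 4.5500, cycloidal 5.4513, simple-harmonic 5.0890
β=60°: printed 5.9749 | uniform 5.2500, cycloidal 6.3641, simple-harmonic 5.9749
only one law matches every sample → simple-harmonic

simple-harmonic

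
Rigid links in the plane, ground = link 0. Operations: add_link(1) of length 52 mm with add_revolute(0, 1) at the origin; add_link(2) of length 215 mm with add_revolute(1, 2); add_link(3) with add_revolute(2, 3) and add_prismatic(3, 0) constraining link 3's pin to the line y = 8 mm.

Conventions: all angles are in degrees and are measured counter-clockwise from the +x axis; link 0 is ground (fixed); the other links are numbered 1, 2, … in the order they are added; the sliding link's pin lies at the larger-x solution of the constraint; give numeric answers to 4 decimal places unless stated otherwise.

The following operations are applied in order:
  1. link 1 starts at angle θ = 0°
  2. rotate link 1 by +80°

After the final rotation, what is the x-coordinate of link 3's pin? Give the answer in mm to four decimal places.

geometry: r = 52 mm, L = 215 mm, e = 8 mm; θ starts at 0°
rotate link 1 by +80°: θ ← 0° +80° = 80°
crank pin P = (r cos θ, r sin θ) = (9.029705, 51.210003)
h = r sin θ − e = 51.210003 − 8 = 43.210003
x = r cos θ + √(L² − h²) = 9.029705 + 210.613142 = 219.642847

219.6428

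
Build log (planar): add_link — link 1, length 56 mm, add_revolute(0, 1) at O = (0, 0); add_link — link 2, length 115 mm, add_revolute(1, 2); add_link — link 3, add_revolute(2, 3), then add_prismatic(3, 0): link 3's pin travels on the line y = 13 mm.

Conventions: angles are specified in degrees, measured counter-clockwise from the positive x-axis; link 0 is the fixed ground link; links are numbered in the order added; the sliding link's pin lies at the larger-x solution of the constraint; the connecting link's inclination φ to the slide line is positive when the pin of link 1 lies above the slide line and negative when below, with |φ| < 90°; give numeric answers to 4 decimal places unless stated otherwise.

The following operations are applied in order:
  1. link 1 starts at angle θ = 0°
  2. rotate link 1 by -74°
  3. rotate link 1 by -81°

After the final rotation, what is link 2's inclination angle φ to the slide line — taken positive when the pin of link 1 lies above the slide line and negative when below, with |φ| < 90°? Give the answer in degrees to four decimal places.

geometry: r = 56 mm, L = 115 mm, e = 13 mm; θ starts at 0°
rotate link 1 by -74°: θ ← 0° -74° = -74°
rotate link 1 by -81°: θ ← -74° -81° = -155°
h = r sin θ − e = -23.666623 − 13 = -36.666623
sin φ = h / L = -36.666623 / 115 = -0.31884020
φ = arcsin(-0.31884020) = -18.592799°

-18.5928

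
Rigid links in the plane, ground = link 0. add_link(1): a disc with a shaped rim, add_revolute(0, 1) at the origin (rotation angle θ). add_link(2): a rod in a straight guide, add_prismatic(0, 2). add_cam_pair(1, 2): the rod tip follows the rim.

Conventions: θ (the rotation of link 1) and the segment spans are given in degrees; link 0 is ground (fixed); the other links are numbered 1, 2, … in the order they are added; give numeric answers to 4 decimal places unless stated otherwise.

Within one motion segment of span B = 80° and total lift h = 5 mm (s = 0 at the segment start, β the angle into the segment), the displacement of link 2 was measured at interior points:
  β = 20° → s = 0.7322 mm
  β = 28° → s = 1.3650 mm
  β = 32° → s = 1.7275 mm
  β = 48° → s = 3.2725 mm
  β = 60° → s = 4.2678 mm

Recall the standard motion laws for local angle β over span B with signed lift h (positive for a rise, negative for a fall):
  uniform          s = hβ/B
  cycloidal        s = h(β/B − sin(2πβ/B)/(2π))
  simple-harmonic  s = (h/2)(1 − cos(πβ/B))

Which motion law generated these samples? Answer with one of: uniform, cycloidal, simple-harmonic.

candidates at β/B = r: uniform s = h·r (linear in β); cycloidal s = h·(r − sin(2πr)/(2π)); simple-harmonic s = (h/2)(1 − cos(πr))
β=20°: printed 0.7322 | uniform 1.2500, cycloidal 0.4542, simple-harmonic 0.7322
β=28°: printed 1.3650 | uniform 1.7500, cycloidal 1.1062, simple-harmonic 1.3650
β=32°: printed 1.7275 | uniform 2.0000, cycloidal 1.5323, simple-harmonic 1.7275
β=48°: printed 3.2725 | uniform 3.0000, cycloidal 3.4677, simple-harmonic 3.2725
β=60°: printed 4.2678 | uniform 3.7500, cycloidal 4.5458, simple-harmonic 4.2678
only one law matches every sample → simple-harmonic

simple-harmonic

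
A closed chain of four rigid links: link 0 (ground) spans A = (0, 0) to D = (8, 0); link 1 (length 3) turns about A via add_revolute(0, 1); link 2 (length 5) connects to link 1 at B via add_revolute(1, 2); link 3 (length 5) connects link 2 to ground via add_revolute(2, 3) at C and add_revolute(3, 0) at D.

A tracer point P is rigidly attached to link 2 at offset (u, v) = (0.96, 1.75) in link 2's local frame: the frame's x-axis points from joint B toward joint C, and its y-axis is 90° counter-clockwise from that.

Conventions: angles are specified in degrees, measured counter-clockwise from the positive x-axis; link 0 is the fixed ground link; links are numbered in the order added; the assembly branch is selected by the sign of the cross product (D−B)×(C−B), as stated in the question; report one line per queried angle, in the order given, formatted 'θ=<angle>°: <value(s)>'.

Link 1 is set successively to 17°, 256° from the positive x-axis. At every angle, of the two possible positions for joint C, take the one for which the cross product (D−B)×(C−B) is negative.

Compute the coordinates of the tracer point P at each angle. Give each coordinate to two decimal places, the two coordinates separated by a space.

A=(0,0), D=(8.00,0)
θ=17°: B = A + 3.00·(cos17°, sin17°) = (2.8689, 0.8771)
θ=17°: |BD| = 5.2055
θ=17°: circle(B,5.00) ∩ circle(D,5.00): a=2.6028, h=4.2692
θ=17°:   candidates: C₊=(6.1538,4.6467) cross=22.223; C₋=(4.7151,-3.7696) cross=-22.223
θ=17°:   branch - wants cross < 0 → take C=(4.7151,-3.7696) (cross=-22.223)
θ=17°: ex = (C−B)/|BC| = (0.3692,-0.9293); ey = (0.9293,0.3692)
θ=17°: P = B + 0.96·ex + 1.75·ey = (4.8497,0.6311)
θ=256°: B = A + 3.00·(cos256°, sin256°) = (-0.7258, -2.9109)
θ=256°: |BD| = 9.1985
θ=256°: circle(B,5.00) ∩ circle(D,5.00): a=4.5992, h=1.9614
θ=256°:   candidates: C₊=(3.0164,0.4051) cross=18.042; C₋=(4.2578,-3.3160) cross=-18.042
θ=256°:   branch - wants cross < 0 → take C=(4.2578,-3.3160) (cross=-18.042)
θ=256°: ex = (C−B)/|BC| = (0.9967,-0.0810); ey = (0.0810,0.9967)
θ=256°: P = B + 0.96·ex + 1.75·ey = (0.3729,-1.2444)

θ=17°: 4.85 0.63
θ=256°: 0.37 -1.24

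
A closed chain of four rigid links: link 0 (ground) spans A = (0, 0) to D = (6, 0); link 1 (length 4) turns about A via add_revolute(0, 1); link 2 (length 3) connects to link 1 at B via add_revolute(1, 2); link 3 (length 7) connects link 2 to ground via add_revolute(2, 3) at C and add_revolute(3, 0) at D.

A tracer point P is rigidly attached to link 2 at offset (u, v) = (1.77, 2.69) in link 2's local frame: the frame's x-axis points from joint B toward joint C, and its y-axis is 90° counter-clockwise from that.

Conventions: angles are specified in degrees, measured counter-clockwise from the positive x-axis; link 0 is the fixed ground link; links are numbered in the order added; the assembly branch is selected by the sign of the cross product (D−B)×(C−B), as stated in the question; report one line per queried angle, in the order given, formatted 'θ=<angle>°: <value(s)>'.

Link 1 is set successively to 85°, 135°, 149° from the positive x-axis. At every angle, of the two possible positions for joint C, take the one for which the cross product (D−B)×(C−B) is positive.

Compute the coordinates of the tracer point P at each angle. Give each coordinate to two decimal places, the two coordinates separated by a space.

A=(0,0), D=(6.00,0)
θ=85°: B = A + 4.00·(cos85°, sin85°) = (0.3486, 3.9848)
θ=85°: |BD| = 6.9149
θ=85°: circle(B,3.00) ∩ circle(D,7.00): a=0.5652, h=2.9463
θ=85°:   candidates: C₊=(2.5083,6.0670) cross=20.373; C₋=(-0.8873,1.2512) cross=-20.373
θ=85°:   branch + wants cross > 0 → take C=(2.5083,6.0670) (cross=20.373)
θ=85°: ex = (C−B)/|BC| = (0.7199,0.6941); ey = (-0.6941,0.7199)
θ=85°: P = B + 1.77·ex + 2.69·ey = (-0.2442,7.1498)
θ=135°: B = A + 4.00·(cos135°, sin135°) = (-2.8284, 2.8284)
θ=135°: |BD| = 9.2704
θ=135°: circle(B,3.00) ∩ circle(D,7.00): a=2.4778, h=1.6913
θ=135°:   candidates: C₊=(0.0473,3.6831) cross=15.679; C₋=(-0.9847,0.4618) cross=-15.679
θ=135°:   branch + wants cross > 0 → take C=(0.0473,3.6831) (cross=15.679)
θ=135°: ex = (C−B)/|BC| = (0.9586,0.2849); ey = (-0.2849,0.9586)
θ=135°: P = B + 1.77·ex + 2.69·ey = (-1.8981,5.9112)
θ=149°: B = A + 4.00·(cos149°, sin149°) = (-3.4287, 2.0602)
θ=149°: |BD| = 9.6511
θ=149°: circle(B,3.00) ∩ circle(D,7.00): a=2.7533, h=1.1915
θ=149°:   candidates: C₊=(-0.4845,2.6364) cross=11.499; C₋=(-0.9932,0.3084) cross=-11.499
θ=149°:   branch + wants cross > 0 → take C=(-0.4845,2.6364) (cross=11.499)
θ=149°: ex = (C−B)/|BC| = (0.9814,0.1921); ey = (-0.1921,0.9814)
θ=149°: P = B + 1.77·ex + 2.69·ey = (-2.2084,5.0401)

θ=85°: -0.24 7.15
θ=135°: -1.90 5.91
θ=149°: -2.21 5.04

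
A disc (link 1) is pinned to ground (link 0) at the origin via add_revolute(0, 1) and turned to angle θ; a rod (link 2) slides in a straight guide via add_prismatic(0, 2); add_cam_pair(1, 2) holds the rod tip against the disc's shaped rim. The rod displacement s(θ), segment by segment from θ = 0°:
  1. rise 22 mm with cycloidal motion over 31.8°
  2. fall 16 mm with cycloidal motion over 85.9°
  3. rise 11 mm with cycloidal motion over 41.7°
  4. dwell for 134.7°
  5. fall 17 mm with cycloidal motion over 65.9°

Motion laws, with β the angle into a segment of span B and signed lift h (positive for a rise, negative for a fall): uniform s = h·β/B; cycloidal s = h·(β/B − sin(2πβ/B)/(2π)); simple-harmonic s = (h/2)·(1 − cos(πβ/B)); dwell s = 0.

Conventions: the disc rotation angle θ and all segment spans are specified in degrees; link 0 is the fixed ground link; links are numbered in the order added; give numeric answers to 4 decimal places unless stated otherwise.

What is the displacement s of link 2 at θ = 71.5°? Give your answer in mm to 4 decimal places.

segment 1 (0° to 31.8°, cycloidal, h = 22) is passed completely: s = 0.0000 + (22) = 22.0000
θ = 71.5° falls in segment 2 (31.8° to 117.7°, cycloidal, h = -16): β = 71.5 − 31.8 = 39.7°, B = 85.9°; Δs = -16·(0.4622 − sin(2π·0.4622)/(2π)) = -6.7950; s = 22.0000 − 6.7950 = 15.2050

15.2050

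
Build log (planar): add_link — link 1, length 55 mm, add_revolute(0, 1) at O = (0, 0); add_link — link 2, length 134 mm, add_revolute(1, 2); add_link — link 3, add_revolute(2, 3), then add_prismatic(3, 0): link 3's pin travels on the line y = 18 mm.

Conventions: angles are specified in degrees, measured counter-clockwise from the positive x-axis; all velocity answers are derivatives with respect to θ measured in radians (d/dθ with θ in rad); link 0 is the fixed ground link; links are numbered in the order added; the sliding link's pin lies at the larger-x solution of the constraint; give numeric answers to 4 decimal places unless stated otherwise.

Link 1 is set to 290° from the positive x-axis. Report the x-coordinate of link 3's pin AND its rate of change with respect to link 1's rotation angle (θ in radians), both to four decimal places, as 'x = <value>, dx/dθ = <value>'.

geometry: r = 55 mm, L = 134 mm, e = 18 mm
crank pin P = (r cos θ, r sin θ) = (18.811108, -51.683094)
h = r sin θ − e = -51.683094 − 18 = -69.683094
x = r cos θ + √(L² − h²) = 18.811108 + 114.456395 = 133.267503
dx/dθ = −r sin θ − h·r cos θ/√(L² − h²) (θ in radians; h = -69.683094) = 63.135632

x = 133.2675, dx/dθ = 63.1356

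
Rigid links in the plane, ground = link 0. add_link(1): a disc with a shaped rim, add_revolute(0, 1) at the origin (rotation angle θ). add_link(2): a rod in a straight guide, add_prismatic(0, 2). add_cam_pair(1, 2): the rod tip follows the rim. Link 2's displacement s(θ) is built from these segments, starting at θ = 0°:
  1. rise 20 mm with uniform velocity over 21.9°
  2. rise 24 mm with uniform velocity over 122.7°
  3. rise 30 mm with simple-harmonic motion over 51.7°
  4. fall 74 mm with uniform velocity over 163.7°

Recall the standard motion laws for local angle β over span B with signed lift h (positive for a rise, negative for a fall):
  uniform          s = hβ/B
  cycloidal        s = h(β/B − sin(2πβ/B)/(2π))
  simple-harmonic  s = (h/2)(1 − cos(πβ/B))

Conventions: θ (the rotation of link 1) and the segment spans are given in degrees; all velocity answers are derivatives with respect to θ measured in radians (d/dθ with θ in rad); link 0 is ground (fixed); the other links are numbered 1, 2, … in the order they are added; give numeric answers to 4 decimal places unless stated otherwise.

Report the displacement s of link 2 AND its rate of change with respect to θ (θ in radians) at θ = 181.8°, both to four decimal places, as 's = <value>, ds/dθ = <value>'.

segment 1 (0° to 21.9°, uniform, h = 20) is passed completely: s = 0.0000 + (20) = 20.0000
segment 2 (21.9° to 144.6°, uniform, h = 24) is passed completely: s = 20.0000 + (24) = 44.0000
θ = 181.8° falls in segment 3 (144.6° to 196.3°, simple-harmonic, h = 30): β = 181.8 − 144.6 = 37.2°, B = 51.7°; Δs = 30/2·(1 − cos(π·0.7195)) = 24.5445; s = 44.0000 + 24.5445 = 68.5445
velocity in seg [144.6°–196.3°] (simple-harmonic), θ in radians: β = 37.2° = 0.6493 rad, B = 51.7° = 0.9023 rad; ds/dθ = (πh/(2B)) sin(πβ/B) = (π·30/(2·0.9023)) sin(π·0.7195) = 40.288075 mm/rad

s = 68.5445, ds/dθ = 40.2881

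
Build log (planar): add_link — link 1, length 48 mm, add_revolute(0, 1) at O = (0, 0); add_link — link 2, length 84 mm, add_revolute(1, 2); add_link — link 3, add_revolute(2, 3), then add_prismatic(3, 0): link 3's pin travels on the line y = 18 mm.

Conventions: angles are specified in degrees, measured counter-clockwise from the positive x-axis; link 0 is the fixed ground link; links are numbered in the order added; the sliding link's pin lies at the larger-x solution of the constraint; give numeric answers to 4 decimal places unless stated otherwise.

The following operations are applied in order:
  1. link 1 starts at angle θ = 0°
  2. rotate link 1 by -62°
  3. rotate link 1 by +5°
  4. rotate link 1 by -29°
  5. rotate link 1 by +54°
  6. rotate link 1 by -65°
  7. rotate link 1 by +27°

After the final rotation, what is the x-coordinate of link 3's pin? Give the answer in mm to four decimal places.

geometry: r = 48 mm, L = 84 mm, e = 18 mm; θ starts at 0°
rotate link 1 by -62°: θ ← 0° -62° = -62°
rotate link 1 by +5°: θ ← -62° +5° = -57°
rotate link 1 by -29°: θ ← -57° -29° = -86°
rotate link 1 by +54°: θ ← -86° +54° = -32°
rotate link 1 by -65°: θ ← -32° -65° = -97°
rotate link 1 by +27°: θ ← -97° +27° = -70°
crank pin P = (r cos θ, r sin θ) = (16.416967, -45.105246)
h = r sin θ − e = -45.105246 − 18 = -63.105246
x = r cos θ + √(L² − h²) = 16.416967 + 55.441212 = 71.858179

71.8582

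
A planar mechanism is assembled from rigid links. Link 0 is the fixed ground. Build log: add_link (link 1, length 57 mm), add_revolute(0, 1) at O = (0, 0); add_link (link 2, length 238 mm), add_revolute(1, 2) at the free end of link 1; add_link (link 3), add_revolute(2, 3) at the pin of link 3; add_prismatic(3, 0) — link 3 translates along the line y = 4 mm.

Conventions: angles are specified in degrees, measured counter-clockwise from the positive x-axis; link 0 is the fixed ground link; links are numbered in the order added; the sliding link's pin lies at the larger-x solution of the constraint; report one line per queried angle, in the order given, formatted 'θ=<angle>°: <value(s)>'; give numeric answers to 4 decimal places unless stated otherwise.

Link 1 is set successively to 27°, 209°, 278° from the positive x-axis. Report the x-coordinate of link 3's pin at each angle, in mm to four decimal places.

geometry: r = 57 mm, L = 238 mm, e = 4 mm
θ=27°: crank pin P = (r cos θ, r sin θ) = (50.787372, 25.877458)
θ=27°: h = r sin θ − e = 25.877458 − 4 = 21.877458
θ=27°: x = r cos θ + √(L² − h²) = 50.787372 + 236.992356 = 287.779728
θ=209°: crank pin P = (r cos θ, r sin θ) = (-49.853323, -27.634148)
θ=209°: h = r sin θ − e = -27.634148 − 4 = -31.634148
θ=209°: x = r cos θ + √(L² − h²) = -49.853323 + 235.888280 = 186.034957
θ=278°: crank pin P = (r cos θ, r sin θ) = (7.932867, -56.445280)
θ=278°: h = r sin θ − e = -56.445280 − 4 = -60.445280
θ=278°: x = r cos θ + √(L² − h²) = 7.932867 + 230.196369 = 238.129235

θ=27°: 287.7797
θ=209°: 186.0350
θ=278°: 238.1292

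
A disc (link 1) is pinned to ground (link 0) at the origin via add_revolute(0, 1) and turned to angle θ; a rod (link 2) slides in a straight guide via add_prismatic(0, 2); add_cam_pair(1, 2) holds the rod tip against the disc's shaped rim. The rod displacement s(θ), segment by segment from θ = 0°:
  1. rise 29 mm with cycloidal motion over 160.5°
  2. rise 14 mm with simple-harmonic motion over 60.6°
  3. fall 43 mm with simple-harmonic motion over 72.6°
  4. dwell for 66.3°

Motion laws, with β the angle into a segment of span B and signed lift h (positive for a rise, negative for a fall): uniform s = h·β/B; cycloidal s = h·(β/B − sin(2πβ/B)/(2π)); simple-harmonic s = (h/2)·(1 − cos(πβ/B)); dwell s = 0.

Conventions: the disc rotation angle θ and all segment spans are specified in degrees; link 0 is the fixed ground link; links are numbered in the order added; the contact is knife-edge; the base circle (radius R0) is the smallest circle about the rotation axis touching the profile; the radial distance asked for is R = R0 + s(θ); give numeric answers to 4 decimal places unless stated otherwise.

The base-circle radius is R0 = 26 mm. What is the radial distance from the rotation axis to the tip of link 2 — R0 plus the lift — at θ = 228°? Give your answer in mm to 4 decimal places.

segment 1 (0° to 160.5°, cycloidal, h = 29) is passed completely: s = 0.0000 + (29) = 29.0000
segment 2 (160.5° to 221.1°, simple-harmonic, h = 14) is passed completely: s = 29.0000 + (14) = 43.0000
θ = 228° falls in segment 3 (221.1° to 293.7°, simple-harmonic, h = -43): β = 228 − 221.1 = 6.9°, B = 72.6°; Δs = -43/2·(1 − cos(π·0.0950)) = -0.9513; s = 43.0000 − 0.9513 = 42.0487
R = R0 + s = 26 + 42.0487 = 68.0487

68.0487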